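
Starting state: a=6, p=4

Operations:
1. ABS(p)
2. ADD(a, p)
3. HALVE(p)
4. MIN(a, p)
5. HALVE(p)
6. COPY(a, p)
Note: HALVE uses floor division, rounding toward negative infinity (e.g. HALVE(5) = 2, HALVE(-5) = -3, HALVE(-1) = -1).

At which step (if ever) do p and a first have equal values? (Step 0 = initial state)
Step 4

p and a first become equal after step 4.

Comparing values at each step:
Initial: p=4, a=6
After step 1: p=4, a=6
After step 2: p=4, a=10
After step 3: p=2, a=10
After step 4: p=2, a=2 ← equal!
After step 5: p=1, a=2
After step 6: p=1, a=1 ← equal!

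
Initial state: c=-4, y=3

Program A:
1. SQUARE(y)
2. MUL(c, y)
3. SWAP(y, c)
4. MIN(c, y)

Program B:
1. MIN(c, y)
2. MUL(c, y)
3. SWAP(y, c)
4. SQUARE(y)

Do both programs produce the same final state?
No

Program A final state: c=-36, y=-36
Program B final state: c=3, y=144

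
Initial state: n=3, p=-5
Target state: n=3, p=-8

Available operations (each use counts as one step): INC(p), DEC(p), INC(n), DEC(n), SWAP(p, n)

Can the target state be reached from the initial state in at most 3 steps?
Yes

Path (3 steps): DEC(p) → DEC(p) → DEC(p)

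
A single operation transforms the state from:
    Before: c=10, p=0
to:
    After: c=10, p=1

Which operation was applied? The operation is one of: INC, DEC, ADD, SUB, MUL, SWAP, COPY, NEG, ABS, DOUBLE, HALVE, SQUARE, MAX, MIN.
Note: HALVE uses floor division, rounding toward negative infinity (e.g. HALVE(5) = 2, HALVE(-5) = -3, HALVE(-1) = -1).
INC(p)

Analyzing the change:
Before: c=10, p=0
After: c=10, p=1
Variable p changed from 0 to 1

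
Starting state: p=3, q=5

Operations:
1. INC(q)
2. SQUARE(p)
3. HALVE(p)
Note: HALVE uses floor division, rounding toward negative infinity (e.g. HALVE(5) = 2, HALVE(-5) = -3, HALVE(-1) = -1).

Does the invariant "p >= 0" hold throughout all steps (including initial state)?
Yes

The invariant holds at every step.

State at each step:
Initial: p=3, q=5
After step 1: p=3, q=6
After step 2: p=9, q=6
After step 3: p=4, q=6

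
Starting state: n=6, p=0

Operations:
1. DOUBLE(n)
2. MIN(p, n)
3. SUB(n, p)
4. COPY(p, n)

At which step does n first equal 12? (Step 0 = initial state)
Step 1

Tracing n:
Initial: n = 6
After step 1: n = 12 ← first occurrence
After step 2: n = 12
After step 3: n = 12
After step 4: n = 12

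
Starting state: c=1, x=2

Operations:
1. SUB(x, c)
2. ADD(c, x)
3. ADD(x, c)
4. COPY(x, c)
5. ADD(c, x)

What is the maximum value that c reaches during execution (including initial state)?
4

Values of c at each step:
Initial: c = 1
After step 1: c = 1
After step 2: c = 2
After step 3: c = 2
After step 4: c = 2
After step 5: c = 4 ← maximum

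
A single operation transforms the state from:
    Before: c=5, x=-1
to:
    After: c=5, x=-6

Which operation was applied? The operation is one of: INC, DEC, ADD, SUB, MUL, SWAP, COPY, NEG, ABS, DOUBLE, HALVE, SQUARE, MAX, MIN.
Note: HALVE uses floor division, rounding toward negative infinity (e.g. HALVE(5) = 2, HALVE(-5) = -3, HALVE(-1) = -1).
SUB(x, c)

Analyzing the change:
Before: c=5, x=-1
After: c=5, x=-6
Variable x changed from -1 to -6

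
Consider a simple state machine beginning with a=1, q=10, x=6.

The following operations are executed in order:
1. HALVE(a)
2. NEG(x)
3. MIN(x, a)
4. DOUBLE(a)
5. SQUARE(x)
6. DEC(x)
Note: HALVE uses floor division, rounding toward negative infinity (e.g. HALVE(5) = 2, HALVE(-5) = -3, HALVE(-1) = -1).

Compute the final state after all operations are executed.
{a: 0, q: 10, x: 35}

Step-by-step execution:
Initial: a=1, q=10, x=6
After step 1 (HALVE(a)): a=0, q=10, x=6
After step 2 (NEG(x)): a=0, q=10, x=-6
After step 3 (MIN(x, a)): a=0, q=10, x=-6
After step 4 (DOUBLE(a)): a=0, q=10, x=-6
After step 5 (SQUARE(x)): a=0, q=10, x=36
After step 6 (DEC(x)): a=0, q=10, x=35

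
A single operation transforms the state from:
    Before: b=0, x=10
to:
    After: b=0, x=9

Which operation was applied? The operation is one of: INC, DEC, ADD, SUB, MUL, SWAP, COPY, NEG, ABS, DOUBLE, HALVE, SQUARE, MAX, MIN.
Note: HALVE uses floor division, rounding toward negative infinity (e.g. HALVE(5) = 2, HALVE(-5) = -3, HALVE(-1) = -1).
DEC(x)

Analyzing the change:
Before: b=0, x=10
After: b=0, x=9
Variable x changed from 10 to 9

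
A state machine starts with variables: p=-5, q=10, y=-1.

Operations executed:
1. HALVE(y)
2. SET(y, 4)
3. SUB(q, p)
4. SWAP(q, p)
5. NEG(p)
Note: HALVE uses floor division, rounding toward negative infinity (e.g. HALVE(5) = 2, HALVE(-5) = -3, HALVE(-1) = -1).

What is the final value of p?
p = -15

Tracing execution:
Step 1: HALVE(y) → p = -5
Step 2: SET(y, 4) → p = -5
Step 3: SUB(q, p) → p = -5
Step 4: SWAP(q, p) → p = 15
Step 5: NEG(p) → p = -15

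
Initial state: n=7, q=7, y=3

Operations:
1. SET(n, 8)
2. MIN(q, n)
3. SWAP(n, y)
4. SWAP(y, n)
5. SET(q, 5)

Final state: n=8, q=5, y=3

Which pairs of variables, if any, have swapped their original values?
None

Comparing initial and final values:
q: 7 → 5
y: 3 → 3
n: 7 → 8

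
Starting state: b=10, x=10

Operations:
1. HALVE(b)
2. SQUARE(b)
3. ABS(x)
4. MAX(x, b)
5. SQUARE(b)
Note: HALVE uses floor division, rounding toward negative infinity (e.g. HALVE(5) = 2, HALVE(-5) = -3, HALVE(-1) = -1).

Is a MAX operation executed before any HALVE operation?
No

First MAX: step 4
First HALVE: step 1
Since 4 > 1, HALVE comes first.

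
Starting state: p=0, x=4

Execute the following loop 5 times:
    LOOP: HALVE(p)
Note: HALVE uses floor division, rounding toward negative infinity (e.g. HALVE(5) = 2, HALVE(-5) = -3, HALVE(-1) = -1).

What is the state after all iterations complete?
p=0, x=4

Iteration trace:
Start: p=0, x=4
After iteration 1: p=0, x=4
After iteration 2: p=0, x=4
After iteration 3: p=0, x=4
After iteration 4: p=0, x=4
After iteration 5: p=0, x=4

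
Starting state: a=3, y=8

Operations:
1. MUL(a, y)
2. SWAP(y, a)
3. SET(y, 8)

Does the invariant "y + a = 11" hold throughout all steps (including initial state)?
No, violated after step 1

The invariant is violated after step 1.

State at each step:
Initial: a=3, y=8
After step 1: a=24, y=8
After step 2: a=8, y=24
After step 3: a=8, y=8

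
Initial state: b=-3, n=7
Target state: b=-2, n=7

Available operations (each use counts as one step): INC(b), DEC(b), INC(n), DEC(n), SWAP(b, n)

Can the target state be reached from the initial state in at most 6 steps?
Yes

Path (1 step): INC(b)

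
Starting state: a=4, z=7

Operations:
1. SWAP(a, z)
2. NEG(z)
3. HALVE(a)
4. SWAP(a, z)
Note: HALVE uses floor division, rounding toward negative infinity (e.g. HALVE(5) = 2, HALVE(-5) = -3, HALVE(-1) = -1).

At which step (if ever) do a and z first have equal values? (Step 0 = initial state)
Never

a and z never become equal during execution.

Comparing values at each step:
Initial: a=4, z=7
After step 1: a=7, z=4
After step 2: a=7, z=-4
After step 3: a=3, z=-4
After step 4: a=-4, z=3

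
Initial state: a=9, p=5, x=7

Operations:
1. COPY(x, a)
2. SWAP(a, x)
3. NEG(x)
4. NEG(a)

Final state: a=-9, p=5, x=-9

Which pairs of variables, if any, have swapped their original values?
None

Comparing initial and final values:
a: 9 → -9
p: 5 → 5
x: 7 → -9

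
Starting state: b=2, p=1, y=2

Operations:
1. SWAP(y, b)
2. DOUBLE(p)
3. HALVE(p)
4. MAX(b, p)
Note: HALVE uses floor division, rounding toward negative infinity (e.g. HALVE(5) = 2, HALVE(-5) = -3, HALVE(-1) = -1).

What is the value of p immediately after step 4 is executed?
p = 1

Tracing p through execution:
Initial: p = 1
After step 1 (SWAP(y, b)): p = 1
After step 2 (DOUBLE(p)): p = 2
After step 3 (HALVE(p)): p = 1
After step 4 (MAX(b, p)): p = 1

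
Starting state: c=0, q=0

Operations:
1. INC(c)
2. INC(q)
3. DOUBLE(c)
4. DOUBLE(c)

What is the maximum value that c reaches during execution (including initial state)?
4

Values of c at each step:
Initial: c = 0
After step 1: c = 1
After step 2: c = 1
After step 3: c = 2
After step 4: c = 4 ← maximum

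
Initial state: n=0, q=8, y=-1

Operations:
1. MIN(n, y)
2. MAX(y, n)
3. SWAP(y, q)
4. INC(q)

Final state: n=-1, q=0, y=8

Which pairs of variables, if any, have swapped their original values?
None

Comparing initial and final values:
n: 0 → -1
y: -1 → 8
q: 8 → 0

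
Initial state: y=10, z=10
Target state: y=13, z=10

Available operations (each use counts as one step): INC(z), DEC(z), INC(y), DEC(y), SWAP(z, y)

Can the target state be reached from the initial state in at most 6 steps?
Yes

Path (3 steps): INC(y) → INC(y) → INC(y)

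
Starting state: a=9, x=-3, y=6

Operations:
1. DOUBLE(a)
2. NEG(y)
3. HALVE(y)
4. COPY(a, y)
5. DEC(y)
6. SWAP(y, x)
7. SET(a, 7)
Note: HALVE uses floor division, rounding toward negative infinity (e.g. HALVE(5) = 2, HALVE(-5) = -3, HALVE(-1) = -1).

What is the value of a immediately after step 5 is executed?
a = -3

Tracing a through execution:
Initial: a = 9
After step 1 (DOUBLE(a)): a = 18
After step 2 (NEG(y)): a = 18
After step 3 (HALVE(y)): a = 18
After step 4 (COPY(a, y)): a = -3
After step 5 (DEC(y)): a = -3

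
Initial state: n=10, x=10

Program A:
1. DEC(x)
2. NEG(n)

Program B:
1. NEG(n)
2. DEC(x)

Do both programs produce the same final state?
Yes

Program A final state: n=-10, x=9
Program B final state: n=-10, x=9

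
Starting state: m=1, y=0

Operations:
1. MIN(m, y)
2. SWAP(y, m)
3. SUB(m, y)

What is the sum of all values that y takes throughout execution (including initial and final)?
0

Values of y at each step:
Initial: y = 0
After step 1: y = 0
After step 2: y = 0
After step 3: y = 0
Sum = 0 + 0 + 0 + 0 = 0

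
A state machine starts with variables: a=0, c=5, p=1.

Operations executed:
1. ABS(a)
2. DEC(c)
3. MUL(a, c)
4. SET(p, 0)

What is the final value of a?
a = 0

Tracing execution:
Step 1: ABS(a) → a = 0
Step 2: DEC(c) → a = 0
Step 3: MUL(a, c) → a = 0
Step 4: SET(p, 0) → a = 0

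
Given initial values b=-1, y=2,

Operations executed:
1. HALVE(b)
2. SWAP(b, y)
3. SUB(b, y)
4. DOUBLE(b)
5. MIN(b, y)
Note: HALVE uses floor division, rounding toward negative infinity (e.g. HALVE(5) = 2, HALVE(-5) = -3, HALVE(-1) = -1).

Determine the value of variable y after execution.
y = -1

Tracing execution:
Step 1: HALVE(b) → y = 2
Step 2: SWAP(b, y) → y = -1
Step 3: SUB(b, y) → y = -1
Step 4: DOUBLE(b) → y = -1
Step 5: MIN(b, y) → y = -1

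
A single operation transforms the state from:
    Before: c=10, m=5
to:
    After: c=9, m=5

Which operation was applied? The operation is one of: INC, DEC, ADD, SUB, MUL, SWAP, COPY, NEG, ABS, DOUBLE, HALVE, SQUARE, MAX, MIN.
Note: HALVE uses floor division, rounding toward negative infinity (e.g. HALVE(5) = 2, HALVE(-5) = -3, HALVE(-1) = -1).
DEC(c)

Analyzing the change:
Before: c=10, m=5
After: c=9, m=5
Variable c changed from 10 to 9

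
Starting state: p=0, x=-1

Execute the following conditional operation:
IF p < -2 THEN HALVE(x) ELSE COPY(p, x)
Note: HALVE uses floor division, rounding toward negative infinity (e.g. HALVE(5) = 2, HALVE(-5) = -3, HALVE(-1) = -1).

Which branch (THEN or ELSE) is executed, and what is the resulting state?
Branch: ELSE, Final state: p=-1, x=-1

Evaluating condition: p < -2
p = 0
Condition is False, so ELSE branch executes
After COPY(p, x): p=-1, x=-1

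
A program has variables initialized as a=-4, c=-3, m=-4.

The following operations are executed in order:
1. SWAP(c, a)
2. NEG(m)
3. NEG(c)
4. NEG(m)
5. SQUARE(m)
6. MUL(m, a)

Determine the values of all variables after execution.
{a: -3, c: 4, m: -48}

Step-by-step execution:
Initial: a=-4, c=-3, m=-4
After step 1 (SWAP(c, a)): a=-3, c=-4, m=-4
After step 2 (NEG(m)): a=-3, c=-4, m=4
After step 3 (NEG(c)): a=-3, c=4, m=4
After step 4 (NEG(m)): a=-3, c=4, m=-4
After step 5 (SQUARE(m)): a=-3, c=4, m=16
After step 6 (MUL(m, a)): a=-3, c=4, m=-48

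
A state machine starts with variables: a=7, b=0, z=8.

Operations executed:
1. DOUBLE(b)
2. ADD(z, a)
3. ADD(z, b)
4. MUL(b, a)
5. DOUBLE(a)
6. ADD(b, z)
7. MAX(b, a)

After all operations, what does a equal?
a = 14

Tracing execution:
Step 1: DOUBLE(b) → a = 7
Step 2: ADD(z, a) → a = 7
Step 3: ADD(z, b) → a = 7
Step 4: MUL(b, a) → a = 7
Step 5: DOUBLE(a) → a = 14
Step 6: ADD(b, z) → a = 14
Step 7: MAX(b, a) → a = 14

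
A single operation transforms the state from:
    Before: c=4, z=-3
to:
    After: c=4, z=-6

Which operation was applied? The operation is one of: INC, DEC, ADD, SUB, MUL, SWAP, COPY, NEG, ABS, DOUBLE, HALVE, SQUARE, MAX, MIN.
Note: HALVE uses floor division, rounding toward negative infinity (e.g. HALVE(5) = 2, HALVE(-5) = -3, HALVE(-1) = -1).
DOUBLE(z)

Analyzing the change:
Before: c=4, z=-3
After: c=4, z=-6
Variable z changed from -3 to -6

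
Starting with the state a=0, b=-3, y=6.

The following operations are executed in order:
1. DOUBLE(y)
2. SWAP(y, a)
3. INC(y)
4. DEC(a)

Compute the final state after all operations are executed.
{a: 11, b: -3, y: 1}

Step-by-step execution:
Initial: a=0, b=-3, y=6
After step 1 (DOUBLE(y)): a=0, b=-3, y=12
After step 2 (SWAP(y, a)): a=12, b=-3, y=0
After step 3 (INC(y)): a=12, b=-3, y=1
After step 4 (DEC(a)): a=11, b=-3, y=1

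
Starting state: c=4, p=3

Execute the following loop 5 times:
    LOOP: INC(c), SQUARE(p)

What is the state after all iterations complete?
c=9, p=1853020188851841

Iteration trace:
Start: c=4, p=3
After iteration 1: c=5, p=9
After iteration 2: c=6, p=81
After iteration 3: c=7, p=6561
After iteration 4: c=8, p=43046721
After iteration 5: c=9, p=1853020188851841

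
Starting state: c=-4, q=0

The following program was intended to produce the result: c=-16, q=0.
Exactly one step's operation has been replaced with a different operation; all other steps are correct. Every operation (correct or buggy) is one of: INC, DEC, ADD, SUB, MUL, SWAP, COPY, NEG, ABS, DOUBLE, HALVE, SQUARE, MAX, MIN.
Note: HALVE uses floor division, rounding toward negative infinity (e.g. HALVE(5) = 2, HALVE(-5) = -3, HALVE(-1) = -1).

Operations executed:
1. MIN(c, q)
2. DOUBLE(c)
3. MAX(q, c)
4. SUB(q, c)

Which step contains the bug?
Step 4

Trace with buggy code:
Initial: c=-4, q=0
After step 1: c=-4, q=0
After step 2: c=-8, q=0
After step 3: c=-8, q=0
After step 4: c=-8, q=8
Actual final c=-8, q=8 ≠ expected c=-16, q=0.
Step 4 is the only position where a single-operation replacement can produce the expected result.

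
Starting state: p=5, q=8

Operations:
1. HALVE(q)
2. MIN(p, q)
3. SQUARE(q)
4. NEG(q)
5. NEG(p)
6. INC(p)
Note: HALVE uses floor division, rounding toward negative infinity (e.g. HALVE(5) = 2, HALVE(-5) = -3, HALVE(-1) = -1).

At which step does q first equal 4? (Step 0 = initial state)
Step 1

Tracing q:
Initial: q = 8
After step 1: q = 4 ← first occurrence
After step 2: q = 4
After step 3: q = 16
After step 4: q = -16
After step 5: q = -16
After step 6: q = -16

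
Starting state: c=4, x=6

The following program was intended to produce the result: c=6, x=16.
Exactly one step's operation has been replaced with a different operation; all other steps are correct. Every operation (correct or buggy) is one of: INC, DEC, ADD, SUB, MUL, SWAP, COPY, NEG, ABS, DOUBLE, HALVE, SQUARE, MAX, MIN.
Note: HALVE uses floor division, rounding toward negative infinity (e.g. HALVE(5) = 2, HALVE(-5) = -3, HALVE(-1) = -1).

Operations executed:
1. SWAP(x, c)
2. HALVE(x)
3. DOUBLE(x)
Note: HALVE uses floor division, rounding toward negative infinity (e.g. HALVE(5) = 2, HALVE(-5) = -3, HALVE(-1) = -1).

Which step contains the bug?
Step 2

Trace with buggy code:
Initial: c=4, x=6
After step 1: c=6, x=4
After step 2: c=6, x=2
After step 3: c=6, x=4
Actual final c=6, x=4 ≠ expected c=6, x=16.
Step 2 is the only position where a single-operation replacement can produce the expected result.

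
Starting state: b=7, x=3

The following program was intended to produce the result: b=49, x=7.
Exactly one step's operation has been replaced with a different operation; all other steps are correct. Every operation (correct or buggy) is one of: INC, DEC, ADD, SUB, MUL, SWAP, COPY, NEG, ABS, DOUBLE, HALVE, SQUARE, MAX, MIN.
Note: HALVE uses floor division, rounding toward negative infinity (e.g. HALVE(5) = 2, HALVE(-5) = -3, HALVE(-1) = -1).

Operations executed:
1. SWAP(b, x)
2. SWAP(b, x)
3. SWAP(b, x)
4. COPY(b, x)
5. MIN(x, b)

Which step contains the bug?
Step 5

Trace with buggy code:
Initial: b=7, x=3
After step 1: b=3, x=7
After step 2: b=7, x=3
After step 3: b=3, x=7
After step 4: b=7, x=7
After step 5: b=7, x=7
Actual final b=7, x=7 ≠ expected b=49, x=7.
Step 5 is the only position where a single-operation replacement can produce the expected result.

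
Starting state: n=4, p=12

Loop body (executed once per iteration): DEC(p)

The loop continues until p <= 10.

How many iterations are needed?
2

Tracing iterations:
Initial: n=4, p=12
After iteration 1: n=4, p=11
After iteration 2: n=4, p=10
p <= 10 now holds, so the loop exits after 2 iterations.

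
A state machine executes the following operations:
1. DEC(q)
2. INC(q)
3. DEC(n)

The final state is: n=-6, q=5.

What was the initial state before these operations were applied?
n=-5, q=5

Working backwards:
Final state: n=-6, q=5
Before step 3 (DEC(n)): n=-5, q=5
Before step 2 (INC(q)): n=-5, q=4
Before step 1 (DEC(q)): n=-5, q=5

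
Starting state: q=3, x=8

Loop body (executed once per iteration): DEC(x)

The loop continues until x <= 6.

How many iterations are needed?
2

Tracing iterations:
Initial: q=3, x=8
After iteration 1: q=3, x=7
After iteration 2: q=3, x=6
x <= 6 now holds, so the loop exits after 2 iterations.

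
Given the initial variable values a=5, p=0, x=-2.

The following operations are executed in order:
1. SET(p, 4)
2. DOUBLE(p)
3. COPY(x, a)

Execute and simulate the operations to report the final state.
{a: 5, p: 8, x: 5}

Step-by-step execution:
Initial: a=5, p=0, x=-2
After step 1 (SET(p, 4)): a=5, p=4, x=-2
After step 2 (DOUBLE(p)): a=5, p=8, x=-2
After step 3 (COPY(x, a)): a=5, p=8, x=5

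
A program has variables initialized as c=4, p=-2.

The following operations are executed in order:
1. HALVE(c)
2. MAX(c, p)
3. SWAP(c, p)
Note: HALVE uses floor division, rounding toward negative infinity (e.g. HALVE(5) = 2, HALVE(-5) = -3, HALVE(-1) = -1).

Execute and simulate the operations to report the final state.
{c: -2, p: 2}

Step-by-step execution:
Initial: c=4, p=-2
After step 1 (HALVE(c)): c=2, p=-2
After step 2 (MAX(c, p)): c=2, p=-2
After step 3 (SWAP(c, p)): c=-2, p=2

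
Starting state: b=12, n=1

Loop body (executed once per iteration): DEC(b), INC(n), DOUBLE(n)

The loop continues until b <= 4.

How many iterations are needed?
8

Tracing iterations:
Initial: b=12, n=1
After iteration 1: b=11, n=4
After iteration 2: b=10, n=10
After iteration 3: b=9, n=22
After iteration 4: b=8, n=46
After iteration 5: b=7, n=94
After iteration 6: b=6, n=190
After iteration 7: b=5, n=382
After iteration 8: b=4, n=766
b <= 4 now holds, so the loop exits after 8 iterations.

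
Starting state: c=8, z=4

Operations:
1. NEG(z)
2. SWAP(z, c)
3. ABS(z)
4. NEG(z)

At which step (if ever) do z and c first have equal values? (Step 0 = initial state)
Never

z and c never become equal during execution.

Comparing values at each step:
Initial: z=4, c=8
After step 1: z=-4, c=8
After step 2: z=8, c=-4
After step 3: z=8, c=-4
After step 4: z=-8, c=-4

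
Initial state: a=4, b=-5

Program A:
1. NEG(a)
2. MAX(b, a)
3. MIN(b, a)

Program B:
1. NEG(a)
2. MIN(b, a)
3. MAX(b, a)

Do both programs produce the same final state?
Yes

Program A final state: a=-4, b=-4
Program B final state: a=-4, b=-4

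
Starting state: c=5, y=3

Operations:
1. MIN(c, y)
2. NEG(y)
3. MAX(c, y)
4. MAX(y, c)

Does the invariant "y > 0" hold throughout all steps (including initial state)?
No, violated after step 2

The invariant is violated after step 2.

State at each step:
Initial: c=5, y=3
After step 1: c=3, y=3
After step 2: c=3, y=-3
After step 3: c=3, y=-3
After step 4: c=3, y=3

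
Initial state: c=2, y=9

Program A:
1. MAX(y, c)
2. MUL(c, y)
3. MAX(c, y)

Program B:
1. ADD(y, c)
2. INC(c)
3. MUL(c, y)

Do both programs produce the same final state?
No

Program A final state: c=18, y=9
Program B final state: c=33, y=11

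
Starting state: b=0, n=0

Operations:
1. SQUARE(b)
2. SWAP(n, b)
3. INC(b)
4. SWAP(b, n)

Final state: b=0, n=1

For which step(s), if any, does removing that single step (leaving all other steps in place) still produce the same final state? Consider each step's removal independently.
Step(s) 1, 2

Testing removal of each single step:
Without step 1: final = b=0, n=1 (same)
Without step 2: final = b=0, n=1 (same)
Without step 3: final = b=0, n=0 (different)
Without step 4: final = b=1, n=0 (different)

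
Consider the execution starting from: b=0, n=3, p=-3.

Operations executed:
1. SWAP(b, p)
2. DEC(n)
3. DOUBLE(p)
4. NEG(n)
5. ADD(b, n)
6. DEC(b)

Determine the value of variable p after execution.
p = 0

Tracing execution:
Step 1: SWAP(b, p) → p = 0
Step 2: DEC(n) → p = 0
Step 3: DOUBLE(p) → p = 0
Step 4: NEG(n) → p = 0
Step 5: ADD(b, n) → p = 0
Step 6: DEC(b) → p = 0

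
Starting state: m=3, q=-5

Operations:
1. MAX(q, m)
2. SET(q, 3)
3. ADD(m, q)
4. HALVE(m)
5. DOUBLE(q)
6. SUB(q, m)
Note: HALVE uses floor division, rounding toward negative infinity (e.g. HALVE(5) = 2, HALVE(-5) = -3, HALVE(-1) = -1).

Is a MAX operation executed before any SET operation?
Yes

First MAX: step 1
First SET: step 2
Since 1 < 2, MAX comes first.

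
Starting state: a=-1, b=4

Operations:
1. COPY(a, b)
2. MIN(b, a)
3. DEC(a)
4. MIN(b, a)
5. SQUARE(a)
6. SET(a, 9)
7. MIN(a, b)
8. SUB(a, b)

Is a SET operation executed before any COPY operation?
No

First SET: step 6
First COPY: step 1
Since 6 > 1, COPY comes first.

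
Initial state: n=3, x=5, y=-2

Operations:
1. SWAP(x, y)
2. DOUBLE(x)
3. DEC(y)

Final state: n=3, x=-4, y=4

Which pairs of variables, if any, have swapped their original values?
None

Comparing initial and final values:
x: 5 → -4
n: 3 → 3
y: -2 → 4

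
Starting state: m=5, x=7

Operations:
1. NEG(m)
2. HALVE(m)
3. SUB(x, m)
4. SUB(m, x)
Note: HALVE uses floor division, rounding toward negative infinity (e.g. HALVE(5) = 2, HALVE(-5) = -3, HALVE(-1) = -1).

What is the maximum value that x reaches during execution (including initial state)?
10

Values of x at each step:
Initial: x = 7
After step 1: x = 7
After step 2: x = 7
After step 3: x = 10 ← maximum
After step 4: x = 10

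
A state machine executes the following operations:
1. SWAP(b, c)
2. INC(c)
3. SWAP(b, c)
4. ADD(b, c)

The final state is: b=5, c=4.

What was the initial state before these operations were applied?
b=0, c=4

Working backwards:
Final state: b=5, c=4
Before step 4 (ADD(b, c)): b=1, c=4
Before step 3 (SWAP(b, c)): b=4, c=1
Before step 2 (INC(c)): b=4, c=0
Before step 1 (SWAP(b, c)): b=0, c=4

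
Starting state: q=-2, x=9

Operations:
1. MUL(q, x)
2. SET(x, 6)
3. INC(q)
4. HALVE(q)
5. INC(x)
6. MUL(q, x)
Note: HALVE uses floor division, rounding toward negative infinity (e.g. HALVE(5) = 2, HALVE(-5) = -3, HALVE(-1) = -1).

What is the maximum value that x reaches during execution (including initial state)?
9

Values of x at each step:
Initial: x = 9 ← maximum
After step 1: x = 9
After step 2: x = 6
After step 3: x = 6
After step 4: x = 6
After step 5: x = 7
After step 6: x = 7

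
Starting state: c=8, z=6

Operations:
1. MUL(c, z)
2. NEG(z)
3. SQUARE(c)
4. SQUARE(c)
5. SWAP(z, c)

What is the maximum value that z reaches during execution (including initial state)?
5308416

Values of z at each step:
Initial: z = 6
After step 1: z = 6
After step 2: z = -6
After step 3: z = -6
After step 4: z = -6
After step 5: z = 5308416 ← maximum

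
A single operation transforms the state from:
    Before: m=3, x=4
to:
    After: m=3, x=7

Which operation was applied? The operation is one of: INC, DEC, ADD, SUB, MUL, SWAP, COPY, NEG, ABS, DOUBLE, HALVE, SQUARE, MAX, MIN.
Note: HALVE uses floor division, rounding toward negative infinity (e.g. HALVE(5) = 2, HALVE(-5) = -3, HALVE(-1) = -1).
ADD(x, m)

Analyzing the change:
Before: m=3, x=4
After: m=3, x=7
Variable x changed from 4 to 7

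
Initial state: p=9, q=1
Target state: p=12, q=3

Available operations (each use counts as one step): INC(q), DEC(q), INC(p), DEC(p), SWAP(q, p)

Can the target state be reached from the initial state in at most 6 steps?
Yes

Path (5 steps): INC(q) → INC(q) → INC(p) → INC(p) → INC(p)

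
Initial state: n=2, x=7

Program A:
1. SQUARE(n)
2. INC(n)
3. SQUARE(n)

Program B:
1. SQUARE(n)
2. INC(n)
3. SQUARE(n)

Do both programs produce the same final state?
Yes

Program A final state: n=25, x=7
Program B final state: n=25, x=7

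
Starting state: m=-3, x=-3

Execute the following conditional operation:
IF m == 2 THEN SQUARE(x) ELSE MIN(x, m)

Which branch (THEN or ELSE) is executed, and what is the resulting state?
Branch: ELSE, Final state: m=-3, x=-3

Evaluating condition: m == 2
m = -3
Condition is False, so ELSE branch executes
After MIN(x, m): m=-3, x=-3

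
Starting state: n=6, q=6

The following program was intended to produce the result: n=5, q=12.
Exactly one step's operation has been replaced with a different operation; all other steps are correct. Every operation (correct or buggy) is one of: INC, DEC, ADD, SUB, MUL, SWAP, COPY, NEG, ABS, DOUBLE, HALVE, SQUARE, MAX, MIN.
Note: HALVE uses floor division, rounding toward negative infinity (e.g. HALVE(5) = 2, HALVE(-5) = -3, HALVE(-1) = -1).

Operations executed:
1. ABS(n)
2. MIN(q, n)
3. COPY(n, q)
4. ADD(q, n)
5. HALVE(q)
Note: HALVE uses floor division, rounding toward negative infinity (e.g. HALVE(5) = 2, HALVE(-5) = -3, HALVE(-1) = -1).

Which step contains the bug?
Step 5

Trace with buggy code:
Initial: n=6, q=6
After step 1: n=6, q=6
After step 2: n=6, q=6
After step 3: n=6, q=6
After step 4: n=6, q=12
After step 5: n=6, q=6
Actual final n=6, q=6 ≠ expected n=5, q=12.
Step 5 is the only position where a single-operation replacement can produce the expected result.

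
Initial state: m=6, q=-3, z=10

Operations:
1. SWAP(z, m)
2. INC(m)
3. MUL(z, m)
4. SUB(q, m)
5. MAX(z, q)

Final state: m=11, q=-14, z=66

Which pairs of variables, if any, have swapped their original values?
None

Comparing initial and final values:
m: 6 → 11
z: 10 → 66
q: -3 → -14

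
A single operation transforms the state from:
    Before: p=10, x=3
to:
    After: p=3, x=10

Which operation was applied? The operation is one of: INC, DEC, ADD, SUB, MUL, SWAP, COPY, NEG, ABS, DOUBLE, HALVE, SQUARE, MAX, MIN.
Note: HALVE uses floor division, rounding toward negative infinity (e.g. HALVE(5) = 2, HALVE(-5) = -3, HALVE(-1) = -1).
SWAP(p, x)

Analyzing the change:
Before: p=10, x=3
After: p=3, x=10
Variable p changed from 10 to 3
Variable x changed from 3 to 10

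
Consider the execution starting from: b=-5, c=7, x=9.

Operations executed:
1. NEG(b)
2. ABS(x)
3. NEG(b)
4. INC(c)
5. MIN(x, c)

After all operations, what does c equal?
c = 8

Tracing execution:
Step 1: NEG(b) → c = 7
Step 2: ABS(x) → c = 7
Step 3: NEG(b) → c = 7
Step 4: INC(c) → c = 8
Step 5: MIN(x, c) → c = 8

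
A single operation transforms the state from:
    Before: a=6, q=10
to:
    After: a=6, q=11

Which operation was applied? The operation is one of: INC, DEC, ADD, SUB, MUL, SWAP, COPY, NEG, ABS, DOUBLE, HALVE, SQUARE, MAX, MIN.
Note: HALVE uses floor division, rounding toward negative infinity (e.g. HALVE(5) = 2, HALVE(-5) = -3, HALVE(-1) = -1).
INC(q)

Analyzing the change:
Before: a=6, q=10
After: a=6, q=11
Variable q changed from 10 to 11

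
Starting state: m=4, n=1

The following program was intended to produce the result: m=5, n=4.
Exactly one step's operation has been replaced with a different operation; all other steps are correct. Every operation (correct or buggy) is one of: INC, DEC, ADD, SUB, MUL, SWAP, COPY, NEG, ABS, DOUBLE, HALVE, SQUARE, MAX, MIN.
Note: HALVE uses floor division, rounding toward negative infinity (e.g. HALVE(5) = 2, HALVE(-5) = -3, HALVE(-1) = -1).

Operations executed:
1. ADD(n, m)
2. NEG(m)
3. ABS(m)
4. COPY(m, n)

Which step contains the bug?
Step 4

Trace with buggy code:
Initial: m=4, n=1
After step 1: m=4, n=5
After step 2: m=-4, n=5
After step 3: m=4, n=5
After step 4: m=5, n=5
Actual final m=5, n=5 ≠ expected m=5, n=4.
Step 4 is the only position where a single-operation replacement can produce the expected result.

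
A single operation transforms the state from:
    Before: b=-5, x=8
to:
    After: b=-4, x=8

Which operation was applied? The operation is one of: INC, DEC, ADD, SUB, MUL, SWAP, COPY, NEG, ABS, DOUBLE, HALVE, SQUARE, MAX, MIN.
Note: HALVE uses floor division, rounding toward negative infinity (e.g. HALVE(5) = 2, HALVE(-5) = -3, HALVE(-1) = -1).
INC(b)

Analyzing the change:
Before: b=-5, x=8
After: b=-4, x=8
Variable b changed from -5 to -4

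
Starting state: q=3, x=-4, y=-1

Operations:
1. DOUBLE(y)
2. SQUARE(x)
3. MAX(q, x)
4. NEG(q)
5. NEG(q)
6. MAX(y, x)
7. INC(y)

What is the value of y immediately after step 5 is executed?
y = -2

Tracing y through execution:
Initial: y = -1
After step 1 (DOUBLE(y)): y = -2
After step 2 (SQUARE(x)): y = -2
After step 3 (MAX(q, x)): y = -2
After step 4 (NEG(q)): y = -2
After step 5 (NEG(q)): y = -2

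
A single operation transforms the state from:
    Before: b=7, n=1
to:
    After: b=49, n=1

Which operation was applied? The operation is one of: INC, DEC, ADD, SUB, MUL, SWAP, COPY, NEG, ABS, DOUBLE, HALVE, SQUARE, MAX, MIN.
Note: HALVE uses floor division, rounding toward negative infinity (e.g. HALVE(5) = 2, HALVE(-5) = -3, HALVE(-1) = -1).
SQUARE(b)

Analyzing the change:
Before: b=7, n=1
After: b=49, n=1
Variable b changed from 7 to 49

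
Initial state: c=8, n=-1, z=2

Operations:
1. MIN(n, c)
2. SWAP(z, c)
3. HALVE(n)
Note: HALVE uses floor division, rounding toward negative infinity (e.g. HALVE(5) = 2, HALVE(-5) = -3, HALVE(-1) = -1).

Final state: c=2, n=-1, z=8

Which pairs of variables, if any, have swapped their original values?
(z, c)

Comparing initial and final values:
n: -1 → -1
z: 2 → 8
c: 8 → 2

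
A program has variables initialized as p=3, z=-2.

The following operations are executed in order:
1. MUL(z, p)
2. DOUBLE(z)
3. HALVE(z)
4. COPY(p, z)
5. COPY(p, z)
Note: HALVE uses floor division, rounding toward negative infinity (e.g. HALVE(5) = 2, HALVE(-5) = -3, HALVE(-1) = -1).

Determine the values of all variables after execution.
{p: -6, z: -6}

Step-by-step execution:
Initial: p=3, z=-2
After step 1 (MUL(z, p)): p=3, z=-6
After step 2 (DOUBLE(z)): p=3, z=-12
After step 3 (HALVE(z)): p=3, z=-6
After step 4 (COPY(p, z)): p=-6, z=-6
After step 5 (COPY(p, z)): p=-6, z=-6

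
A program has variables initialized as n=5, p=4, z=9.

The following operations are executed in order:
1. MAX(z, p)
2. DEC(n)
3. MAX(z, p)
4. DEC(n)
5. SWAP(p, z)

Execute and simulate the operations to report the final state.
{n: 3, p: 9, z: 4}

Step-by-step execution:
Initial: n=5, p=4, z=9
After step 1 (MAX(z, p)): n=5, p=4, z=9
After step 2 (DEC(n)): n=4, p=4, z=9
After step 3 (MAX(z, p)): n=4, p=4, z=9
After step 4 (DEC(n)): n=3, p=4, z=9
After step 5 (SWAP(p, z)): n=3, p=9, z=4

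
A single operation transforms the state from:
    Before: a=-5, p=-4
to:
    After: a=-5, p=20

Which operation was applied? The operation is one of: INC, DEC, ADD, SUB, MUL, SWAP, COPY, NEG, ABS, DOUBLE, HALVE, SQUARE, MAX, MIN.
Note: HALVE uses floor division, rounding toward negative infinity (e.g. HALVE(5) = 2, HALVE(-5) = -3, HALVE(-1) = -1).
MUL(p, a)

Analyzing the change:
Before: a=-5, p=-4
After: a=-5, p=20
Variable p changed from -4 to 20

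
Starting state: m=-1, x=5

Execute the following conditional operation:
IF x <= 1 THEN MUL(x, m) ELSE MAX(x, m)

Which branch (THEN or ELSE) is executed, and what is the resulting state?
Branch: ELSE, Final state: m=-1, x=5

Evaluating condition: x <= 1
x = 5
Condition is False, so ELSE branch executes
After MAX(x, m): m=-1, x=5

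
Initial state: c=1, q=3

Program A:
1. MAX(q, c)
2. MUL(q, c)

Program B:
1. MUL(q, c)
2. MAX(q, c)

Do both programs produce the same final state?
Yes

Program A final state: c=1, q=3
Program B final state: c=1, q=3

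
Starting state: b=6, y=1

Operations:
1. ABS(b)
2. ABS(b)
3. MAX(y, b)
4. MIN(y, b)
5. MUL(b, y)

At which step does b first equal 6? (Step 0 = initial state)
Step 0

Tracing b:
Initial: b = 6 ← first occurrence
After step 1: b = 6
After step 2: b = 6
After step 3: b = 6
After step 4: b = 6
After step 5: b = 36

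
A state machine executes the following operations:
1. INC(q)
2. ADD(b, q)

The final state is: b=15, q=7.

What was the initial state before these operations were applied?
b=8, q=6

Working backwards:
Final state: b=15, q=7
Before step 2 (ADD(b, q)): b=8, q=7
Before step 1 (INC(q)): b=8, q=6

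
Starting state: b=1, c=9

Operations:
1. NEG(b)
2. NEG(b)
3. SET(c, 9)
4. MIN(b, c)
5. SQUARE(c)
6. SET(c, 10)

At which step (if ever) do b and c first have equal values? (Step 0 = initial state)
Never

b and c never become equal during execution.

Comparing values at each step:
Initial: b=1, c=9
After step 1: b=-1, c=9
After step 2: b=1, c=9
After step 3: b=1, c=9
After step 4: b=1, c=9
After step 5: b=1, c=81
After step 6: b=1, c=10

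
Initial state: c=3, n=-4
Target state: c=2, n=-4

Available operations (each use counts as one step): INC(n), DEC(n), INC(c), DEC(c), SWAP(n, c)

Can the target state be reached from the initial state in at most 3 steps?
Yes

Path (1 step): DEC(c)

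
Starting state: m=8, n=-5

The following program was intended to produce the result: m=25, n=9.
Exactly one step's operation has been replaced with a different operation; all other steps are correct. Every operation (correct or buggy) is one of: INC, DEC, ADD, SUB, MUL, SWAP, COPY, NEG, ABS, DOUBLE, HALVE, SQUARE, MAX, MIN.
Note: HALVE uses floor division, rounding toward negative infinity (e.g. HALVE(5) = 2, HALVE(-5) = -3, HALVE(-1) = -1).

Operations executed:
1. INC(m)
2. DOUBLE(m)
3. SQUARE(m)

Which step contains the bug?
Step 2

Trace with buggy code:
Initial: m=8, n=-5
After step 1: m=9, n=-5
After step 2: m=18, n=-5
After step 3: m=324, n=-5
Actual final m=324, n=-5 ≠ expected m=25, n=9.
Step 2 is the only position where a single-operation replacement can produce the expected result.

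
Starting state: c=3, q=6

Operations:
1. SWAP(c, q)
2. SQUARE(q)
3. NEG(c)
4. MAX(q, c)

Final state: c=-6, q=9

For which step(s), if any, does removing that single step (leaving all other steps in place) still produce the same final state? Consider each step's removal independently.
Step(s) 4

Testing removal of each single step:
Without step 1: final = c=-3, q=36 (different)
Without step 2: final = c=-6, q=3 (different)
Without step 3: final = c=6, q=9 (different)
Without step 4: final = c=-6, q=9 (same)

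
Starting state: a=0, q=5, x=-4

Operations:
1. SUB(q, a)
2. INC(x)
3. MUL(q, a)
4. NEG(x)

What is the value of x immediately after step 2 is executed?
x = -3

Tracing x through execution:
Initial: x = -4
After step 1 (SUB(q, a)): x = -4
After step 2 (INC(x)): x = -3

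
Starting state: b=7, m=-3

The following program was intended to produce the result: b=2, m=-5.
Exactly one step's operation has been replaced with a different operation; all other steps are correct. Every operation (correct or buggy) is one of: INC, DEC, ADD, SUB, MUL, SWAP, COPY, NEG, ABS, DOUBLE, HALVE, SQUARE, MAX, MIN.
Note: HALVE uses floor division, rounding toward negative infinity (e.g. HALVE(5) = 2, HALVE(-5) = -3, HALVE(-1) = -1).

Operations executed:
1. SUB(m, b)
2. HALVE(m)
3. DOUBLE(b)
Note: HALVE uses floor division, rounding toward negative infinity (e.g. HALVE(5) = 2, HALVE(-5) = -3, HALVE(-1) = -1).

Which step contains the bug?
Step 3

Trace with buggy code:
Initial: b=7, m=-3
After step 1: b=7, m=-10
After step 2: b=7, m=-5
After step 3: b=14, m=-5
Actual final b=14, m=-5 ≠ expected b=2, m=-5.
Step 3 is the only position where a single-operation replacement can produce the expected result.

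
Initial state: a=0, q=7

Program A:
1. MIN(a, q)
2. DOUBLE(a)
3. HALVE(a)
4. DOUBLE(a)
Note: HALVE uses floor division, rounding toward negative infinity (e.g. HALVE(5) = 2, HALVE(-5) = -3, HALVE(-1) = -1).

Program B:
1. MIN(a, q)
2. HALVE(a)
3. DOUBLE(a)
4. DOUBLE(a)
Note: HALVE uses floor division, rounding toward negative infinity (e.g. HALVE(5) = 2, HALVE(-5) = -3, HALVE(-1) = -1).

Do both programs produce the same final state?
Yes

Program A final state: a=0, q=7
Program B final state: a=0, q=7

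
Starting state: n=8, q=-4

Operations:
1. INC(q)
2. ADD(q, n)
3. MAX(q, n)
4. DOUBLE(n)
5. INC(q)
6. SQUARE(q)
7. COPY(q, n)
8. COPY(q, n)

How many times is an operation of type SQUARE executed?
1

Counting SQUARE operations:
Step 6: SQUARE(q) ← SQUARE
Total: 1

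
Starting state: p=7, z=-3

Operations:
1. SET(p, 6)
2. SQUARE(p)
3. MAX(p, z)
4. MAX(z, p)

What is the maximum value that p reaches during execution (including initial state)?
36

Values of p at each step:
Initial: p = 7
After step 1: p = 6
After step 2: p = 36 ← maximum
After step 3: p = 36
After step 4: p = 36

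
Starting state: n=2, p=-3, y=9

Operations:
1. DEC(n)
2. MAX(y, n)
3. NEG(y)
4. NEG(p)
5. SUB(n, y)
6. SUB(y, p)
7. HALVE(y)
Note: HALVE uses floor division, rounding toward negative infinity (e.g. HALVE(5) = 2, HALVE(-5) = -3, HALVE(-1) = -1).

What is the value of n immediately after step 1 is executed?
n = 1

Tracing n through execution:
Initial: n = 2
After step 1 (DEC(n)): n = 1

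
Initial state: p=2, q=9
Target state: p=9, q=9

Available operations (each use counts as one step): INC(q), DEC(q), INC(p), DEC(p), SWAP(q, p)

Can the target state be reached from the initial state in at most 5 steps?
No

The target state cannot be reached within 5 steps.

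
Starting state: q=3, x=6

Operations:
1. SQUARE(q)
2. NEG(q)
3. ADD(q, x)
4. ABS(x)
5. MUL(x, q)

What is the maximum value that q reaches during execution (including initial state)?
9

Values of q at each step:
Initial: q = 3
After step 1: q = 9 ← maximum
After step 2: q = -9
After step 3: q = -3
After step 4: q = -3
After step 5: q = -3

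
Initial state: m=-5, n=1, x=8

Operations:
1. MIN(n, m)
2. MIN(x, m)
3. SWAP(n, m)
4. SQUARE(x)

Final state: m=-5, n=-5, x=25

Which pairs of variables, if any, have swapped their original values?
None

Comparing initial and final values:
m: -5 → -5
n: 1 → -5
x: 8 → 25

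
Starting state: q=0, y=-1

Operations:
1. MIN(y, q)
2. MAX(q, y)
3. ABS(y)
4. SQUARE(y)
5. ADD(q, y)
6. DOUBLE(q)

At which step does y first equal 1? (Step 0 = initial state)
Step 3

Tracing y:
Initial: y = -1
After step 1: y = -1
After step 2: y = -1
After step 3: y = 1 ← first occurrence
After step 4: y = 1
After step 5: y = 1
After step 6: y = 1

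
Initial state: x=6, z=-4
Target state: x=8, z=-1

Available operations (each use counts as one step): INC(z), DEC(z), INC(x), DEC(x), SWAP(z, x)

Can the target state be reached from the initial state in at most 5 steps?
Yes

Path (5 steps): INC(z) → INC(z) → INC(z) → INC(x) → INC(x)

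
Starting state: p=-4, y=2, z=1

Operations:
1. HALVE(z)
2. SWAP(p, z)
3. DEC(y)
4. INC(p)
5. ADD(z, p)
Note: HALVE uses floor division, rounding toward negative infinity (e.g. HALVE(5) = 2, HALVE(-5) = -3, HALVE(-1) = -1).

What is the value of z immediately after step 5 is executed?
z = -3

Tracing z through execution:
Initial: z = 1
After step 1 (HALVE(z)): z = 0
After step 2 (SWAP(p, z)): z = -4
After step 3 (DEC(y)): z = -4
After step 4 (INC(p)): z = -4
After step 5 (ADD(z, p)): z = -3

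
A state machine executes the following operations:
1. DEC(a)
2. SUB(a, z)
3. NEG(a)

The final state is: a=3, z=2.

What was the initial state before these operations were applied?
a=0, z=2

Working backwards:
Final state: a=3, z=2
Before step 3 (NEG(a)): a=-3, z=2
Before step 2 (SUB(a, z)): a=-1, z=2
Before step 1 (DEC(a)): a=0, z=2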